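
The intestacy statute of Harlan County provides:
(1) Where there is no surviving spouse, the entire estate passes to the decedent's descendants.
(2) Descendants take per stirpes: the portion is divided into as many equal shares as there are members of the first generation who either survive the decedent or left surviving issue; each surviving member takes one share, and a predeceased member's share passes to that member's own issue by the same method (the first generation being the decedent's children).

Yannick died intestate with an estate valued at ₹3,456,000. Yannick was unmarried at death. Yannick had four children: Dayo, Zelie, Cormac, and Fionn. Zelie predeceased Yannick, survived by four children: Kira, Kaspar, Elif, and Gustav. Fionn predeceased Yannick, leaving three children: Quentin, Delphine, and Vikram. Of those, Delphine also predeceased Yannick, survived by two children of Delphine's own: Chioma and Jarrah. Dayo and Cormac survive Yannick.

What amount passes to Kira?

Kira receives ₹216,000.

The entire ₹3,456,000 passes to the descendants.
That amount (₹3,456,000) is divided into 4 shares of ₹864,000: Dayo and Cormac each take ₹864,000; Zelie's ₹864,000 share passes to Zelie's issue; Fionn's ₹864,000 share passes to Fionn's issue.
Zelie's share (₹864,000) is divided into 4 shares of ₹216,000: Kira, Kaspar, Elif, and Gustav each take ₹216,000.
Fionn's share (₹864,000) is divided into 3 shares of ₹288,000: Quentin and Vikram each take ₹288,000; Delphine's ₹288,000 share passes to Delphine's issue.
Delphine's share (₹288,000) is divided into 2 shares of ₹144,000: Chioma and Jarrah each take ₹144,000.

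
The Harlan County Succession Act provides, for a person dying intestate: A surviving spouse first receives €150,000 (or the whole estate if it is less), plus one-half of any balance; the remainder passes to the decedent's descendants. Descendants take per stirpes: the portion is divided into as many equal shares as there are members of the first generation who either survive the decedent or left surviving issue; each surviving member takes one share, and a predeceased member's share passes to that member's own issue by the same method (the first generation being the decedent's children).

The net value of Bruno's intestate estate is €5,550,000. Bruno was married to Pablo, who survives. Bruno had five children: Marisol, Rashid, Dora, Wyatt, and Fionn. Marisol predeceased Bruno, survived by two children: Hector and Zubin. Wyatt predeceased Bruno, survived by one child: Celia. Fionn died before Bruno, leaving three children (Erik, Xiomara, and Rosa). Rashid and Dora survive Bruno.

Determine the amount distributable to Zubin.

Pablo first takes €150,000, leaving a balance of €5,400,000. Pablo then takes one-half of the balance (€2,700,000), for a total of €2,850,000. The remaining €2,700,000 passes to the descendants.
The descendants' portion (€2,700,000) is divided into 5 shares of €540,000: Rashid and Dora each take €540,000; Marisol's €540,000 share passes to Marisol's issue; Wyatt's €540,000 share passes to Wyatt's issue; Fionn's €540,000 share passes to Fionn's issue.
Marisol's share (€540,000) is divided into 2 shares of €270,000: Hector and Zubin each take €270,000.
Wyatt's share (€540,000) passes entirely to Celia.
Fionn's share (€540,000) is divided into 3 shares of €180,000: Erik, Xiomara, and Rosa each take €180,000.

Zubin receives €270,000.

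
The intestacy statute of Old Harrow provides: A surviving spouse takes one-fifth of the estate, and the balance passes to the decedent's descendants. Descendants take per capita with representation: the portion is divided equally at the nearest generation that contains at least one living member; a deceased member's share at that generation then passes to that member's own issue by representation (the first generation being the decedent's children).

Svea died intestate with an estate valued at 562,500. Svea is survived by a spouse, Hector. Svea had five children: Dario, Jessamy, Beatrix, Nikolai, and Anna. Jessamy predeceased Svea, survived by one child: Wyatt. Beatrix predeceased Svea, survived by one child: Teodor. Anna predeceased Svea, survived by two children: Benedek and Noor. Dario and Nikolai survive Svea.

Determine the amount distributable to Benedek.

Hector takes one-fifth of 562,500 = 112,500. The remaining 450,000 passes to the descendants.
The descendants' portion (450,000) is divided into 5 shares of 90,000: Dario and Nikolai each take 90,000; Jessamy's 90,000 share passes to Jessamy's issue; Beatrix's 90,000 share passes to Beatrix's issue; Anna's 90,000 share passes to Anna's issue.
Jessamy's share (90,000) passes entirely to Wyatt.
Beatrix's share (90,000) passes entirely to Teodor.
Anna's share (90,000) is divided into 2 shares of 45,000: Benedek and Noor each take 45,000.

Benedek receives 45,000.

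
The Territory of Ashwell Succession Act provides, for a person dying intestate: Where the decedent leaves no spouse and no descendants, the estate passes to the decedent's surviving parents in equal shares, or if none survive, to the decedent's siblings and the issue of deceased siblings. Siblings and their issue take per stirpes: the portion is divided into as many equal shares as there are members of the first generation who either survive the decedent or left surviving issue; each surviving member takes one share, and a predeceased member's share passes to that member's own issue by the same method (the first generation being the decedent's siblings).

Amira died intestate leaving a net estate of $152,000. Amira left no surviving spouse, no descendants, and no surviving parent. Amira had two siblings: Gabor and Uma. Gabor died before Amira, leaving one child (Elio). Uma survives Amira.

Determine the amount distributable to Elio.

The entire $152,000 passes to the siblings and their issue.
That amount ($152,000) is divided into 2 shares of $76,000: Uma takes $76,000; Gabor's $76,000 share passes to Gabor's issue.
Gabor's share ($76,000) passes entirely to Elio.

Elio receives $76,000.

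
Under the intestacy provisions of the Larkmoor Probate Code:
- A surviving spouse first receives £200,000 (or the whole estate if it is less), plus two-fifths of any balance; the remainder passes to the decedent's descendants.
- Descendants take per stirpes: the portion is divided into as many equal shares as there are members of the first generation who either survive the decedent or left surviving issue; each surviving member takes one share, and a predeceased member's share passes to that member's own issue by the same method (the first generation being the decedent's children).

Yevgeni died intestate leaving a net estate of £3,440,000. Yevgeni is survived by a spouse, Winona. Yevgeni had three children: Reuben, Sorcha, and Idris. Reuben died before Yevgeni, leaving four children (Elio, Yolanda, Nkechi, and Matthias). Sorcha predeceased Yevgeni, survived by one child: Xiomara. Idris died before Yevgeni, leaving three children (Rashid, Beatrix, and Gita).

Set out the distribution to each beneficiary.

Winona first takes £200,000, leaving a balance of £3,240,000. Winona then takes two-fifths of the balance (£1,296,000), for a total of £1,496,000. The remaining £1,944,000 passes to the descendants.
The descendants' portion (£1,944,000) is divided into 3 shares of £648,000: Reuben's £648,000 share passes to Reuben's issue; Sorcha's £648,000 share passes to Sorcha's issue; Idris's £648,000 share passes to Idris's issue.
Reuben's share (£648,000) is divided into 4 shares of £162,000: Elio, Yolanda, Nkechi, and Matthias each take £162,000.
Sorcha's share (£648,000) passes entirely to Xiomara.
Idris's share (£648,000) is divided into 3 shares of £216,000: Rashid, Beatrix, and Gita each take £216,000.

Winona: £1,496,000; Elio: £162,000; Yolanda: £162,000; Nkechi: £162,000; Matthias: £162,000; Xiomara: £648,000; Rashid: £216,000; Beatrix: £216,000; Gita: £216,000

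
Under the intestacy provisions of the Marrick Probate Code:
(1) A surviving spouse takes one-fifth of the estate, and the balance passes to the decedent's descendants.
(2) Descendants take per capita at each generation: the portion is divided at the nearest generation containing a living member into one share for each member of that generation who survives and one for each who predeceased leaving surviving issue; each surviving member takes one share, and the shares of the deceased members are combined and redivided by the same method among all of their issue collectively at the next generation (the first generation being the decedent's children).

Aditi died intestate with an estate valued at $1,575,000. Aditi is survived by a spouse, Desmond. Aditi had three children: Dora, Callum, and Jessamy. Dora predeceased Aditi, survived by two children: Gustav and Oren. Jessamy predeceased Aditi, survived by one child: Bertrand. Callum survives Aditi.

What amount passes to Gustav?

Gustav receives $280,000.

Desmond takes one-fifth of $1,575,000 = $315,000. The remaining $1,260,000 passes to the descendants.
The descendants' portion ($1,260,000) is divided at the children's generation into 3 shares of $420,000. Callum takes $420,000. The 2 shares of the deceased (Dora and Jessamy) are combined into a pool of $840,000.
That pool ($840,000) is divided at the grandchildren's generation equally among Gustav, Oren, and Bertrand: $280,000 each.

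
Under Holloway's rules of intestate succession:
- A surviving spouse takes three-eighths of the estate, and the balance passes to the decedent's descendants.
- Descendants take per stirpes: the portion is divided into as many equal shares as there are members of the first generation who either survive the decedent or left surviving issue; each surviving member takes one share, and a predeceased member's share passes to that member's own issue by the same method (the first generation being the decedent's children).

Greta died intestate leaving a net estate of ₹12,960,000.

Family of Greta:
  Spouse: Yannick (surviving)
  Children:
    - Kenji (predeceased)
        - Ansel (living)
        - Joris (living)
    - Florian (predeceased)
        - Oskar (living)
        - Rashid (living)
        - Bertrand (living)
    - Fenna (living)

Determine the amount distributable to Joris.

Yannick takes three-eighths of ₹12,960,000 = ₹4,860,000. The remaining ₹8,100,000 passes to the descendants.
The descendants' portion (₹8,100,000) is divided into 3 shares of ₹2,700,000: Fenna takes ₹2,700,000; Kenji's ₹2,700,000 share passes to Kenji's issue; Florian's ₹2,700,000 share passes to Florian's issue.
Kenji's share (₹2,700,000) is divided into 2 shares of ₹1,350,000: Ansel and Joris each take ₹1,350,000.
Florian's share (₹2,700,000) is divided into 3 shares of ₹900,000: Oskar, Rashid, and Bertrand each take ₹900,000.

Joris receives ₹1,350,000.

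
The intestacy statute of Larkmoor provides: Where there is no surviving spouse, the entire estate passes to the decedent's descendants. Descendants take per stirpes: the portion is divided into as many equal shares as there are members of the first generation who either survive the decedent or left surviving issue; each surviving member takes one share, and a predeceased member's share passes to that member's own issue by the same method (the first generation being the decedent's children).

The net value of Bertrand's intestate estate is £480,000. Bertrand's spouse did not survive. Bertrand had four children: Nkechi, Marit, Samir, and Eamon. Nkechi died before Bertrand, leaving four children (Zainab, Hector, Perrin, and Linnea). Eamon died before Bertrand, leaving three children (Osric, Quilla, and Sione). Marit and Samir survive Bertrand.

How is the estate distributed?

Zainab: £30,000; Hector: £30,000; Perrin: £30,000; Linnea: £30,000; Marit: £120,000; Samir: £120,000; Osric: £40,000; Quilla: £40,000; Sione: £40,000

The entire £480,000 passes to the descendants.
That amount (£480,000) is divided into 4 shares of £120,000: Marit and Samir each take £120,000; Nkechi's £120,000 share passes to Nkechi's issue; Eamon's £120,000 share passes to Eamon's issue.
Nkechi's share (£120,000) is divided into 4 shares of £30,000: Zainab, Hector, Perrin, and Linnea each take £30,000.
Eamon's share (£120,000) is divided into 3 shares of £40,000: Osric, Quilla, and Sione each take £40,000.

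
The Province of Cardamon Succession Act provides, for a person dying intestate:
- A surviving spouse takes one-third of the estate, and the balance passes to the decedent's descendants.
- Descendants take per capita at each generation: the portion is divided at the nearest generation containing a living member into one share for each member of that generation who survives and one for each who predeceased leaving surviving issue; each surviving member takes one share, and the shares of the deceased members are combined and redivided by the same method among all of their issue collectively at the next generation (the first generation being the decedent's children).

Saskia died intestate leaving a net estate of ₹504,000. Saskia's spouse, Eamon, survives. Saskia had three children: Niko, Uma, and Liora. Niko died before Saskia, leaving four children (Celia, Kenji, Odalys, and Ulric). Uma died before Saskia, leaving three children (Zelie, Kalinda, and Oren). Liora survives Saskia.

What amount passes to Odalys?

Eamon takes one-third of ₹504,000 = ₹168,000. The remaining ₹336,000 passes to the descendants.
The descendants' portion (₹336,000) is divided at the children's generation into 3 shares of ₹112,000. Liora takes ₹112,000. The 2 shares of the deceased (Niko and Uma) are combined into a pool of ₹224,000.
That pool (₹224,000) is divided at the grandchildren's generation equally among Celia, Kenji, Odalys, Ulric, Zelie, Kalinda, and Oren: ₹32,000 each.

Odalys receives ₹32,000.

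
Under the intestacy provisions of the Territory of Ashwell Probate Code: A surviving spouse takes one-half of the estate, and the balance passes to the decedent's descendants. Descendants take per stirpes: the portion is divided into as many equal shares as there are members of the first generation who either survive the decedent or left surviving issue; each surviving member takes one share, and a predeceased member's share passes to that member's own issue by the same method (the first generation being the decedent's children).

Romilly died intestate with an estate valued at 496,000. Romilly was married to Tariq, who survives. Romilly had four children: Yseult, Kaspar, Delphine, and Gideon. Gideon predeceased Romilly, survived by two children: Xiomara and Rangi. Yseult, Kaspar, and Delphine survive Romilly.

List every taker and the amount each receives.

Tariq: 248,000; Yseult: 62,000; Kaspar: 62,000; Delphine: 62,000; Xiomara: 31,000; Rangi: 31,000

Tariq takes one-half of 496,000 = 248,000. The remaining 248,000 passes to the descendants.
The descendants' portion (248,000) is divided into 4 shares of 62,000: Yseult, Kaspar, and Delphine each take 62,000; Gideon's 62,000 share passes to Gideon's issue.
Gideon's share (62,000) is divided into 2 shares of 31,000: Xiomara and Rangi each take 31,000.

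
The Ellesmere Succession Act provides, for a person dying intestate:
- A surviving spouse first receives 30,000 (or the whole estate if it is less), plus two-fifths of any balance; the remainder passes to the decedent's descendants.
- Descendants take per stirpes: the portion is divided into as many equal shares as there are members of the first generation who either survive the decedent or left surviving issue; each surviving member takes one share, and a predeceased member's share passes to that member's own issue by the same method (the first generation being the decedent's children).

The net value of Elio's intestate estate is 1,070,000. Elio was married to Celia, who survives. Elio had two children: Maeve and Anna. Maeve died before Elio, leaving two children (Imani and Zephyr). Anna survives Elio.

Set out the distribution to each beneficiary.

Celia: 446,000; Imani: 156,000; Zephyr: 156,000; Anna: 312,000

Celia first takes 30,000, leaving a balance of 1,040,000. Celia then takes two-fifths of the balance (416,000), for a total of 446,000. The remaining 624,000 passes to the descendants.
The descendants' portion (624,000) is divided into 2 shares of 312,000: Anna takes 312,000; Maeve's 312,000 share passes to Maeve's issue.
Maeve's share (312,000) is divided into 2 shares of 156,000: Imani and Zephyr each take 156,000.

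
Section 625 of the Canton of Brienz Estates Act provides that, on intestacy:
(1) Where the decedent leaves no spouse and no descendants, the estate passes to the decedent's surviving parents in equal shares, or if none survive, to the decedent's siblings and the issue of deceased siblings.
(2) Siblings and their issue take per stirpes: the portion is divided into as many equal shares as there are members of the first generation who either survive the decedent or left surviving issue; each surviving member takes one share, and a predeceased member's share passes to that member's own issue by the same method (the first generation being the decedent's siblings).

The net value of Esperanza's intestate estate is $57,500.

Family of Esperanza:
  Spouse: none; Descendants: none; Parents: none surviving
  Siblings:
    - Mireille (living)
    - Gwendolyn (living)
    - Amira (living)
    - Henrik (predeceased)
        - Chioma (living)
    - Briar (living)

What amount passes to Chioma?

The entire $57,500 passes to the siblings and their issue.
That amount ($57,500) is divided into 5 shares of $11,500: Mireille, Gwendolyn, Amira, and Briar each take $11,500; Henrik's $11,500 share passes to Henrik's issue.
Henrik's share ($11,500) passes entirely to Chioma.

Chioma receives $11,500.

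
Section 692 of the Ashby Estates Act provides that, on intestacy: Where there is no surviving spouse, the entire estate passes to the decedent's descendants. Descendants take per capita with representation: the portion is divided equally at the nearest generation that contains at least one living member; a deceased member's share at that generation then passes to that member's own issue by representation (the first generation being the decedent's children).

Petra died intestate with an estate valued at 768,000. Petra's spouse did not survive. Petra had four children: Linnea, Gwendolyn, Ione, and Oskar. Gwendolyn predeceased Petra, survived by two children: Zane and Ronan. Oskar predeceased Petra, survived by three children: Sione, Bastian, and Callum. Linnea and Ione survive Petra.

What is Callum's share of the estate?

Callum receives 64,000.

The entire 768,000 passes to the descendants.
That amount (768,000) is divided into 4 shares of 192,000: Linnea and Ione each take 192,000; Gwendolyn's 192,000 share passes to Gwendolyn's issue; Oskar's 192,000 share passes to Oskar's issue.
Gwendolyn's share (192,000) is divided into 2 shares of 96,000: Zane and Ronan each take 96,000.
Oskar's share (192,000) is divided into 3 shares of 64,000: Sione, Bastian, and Callum each take 64,000.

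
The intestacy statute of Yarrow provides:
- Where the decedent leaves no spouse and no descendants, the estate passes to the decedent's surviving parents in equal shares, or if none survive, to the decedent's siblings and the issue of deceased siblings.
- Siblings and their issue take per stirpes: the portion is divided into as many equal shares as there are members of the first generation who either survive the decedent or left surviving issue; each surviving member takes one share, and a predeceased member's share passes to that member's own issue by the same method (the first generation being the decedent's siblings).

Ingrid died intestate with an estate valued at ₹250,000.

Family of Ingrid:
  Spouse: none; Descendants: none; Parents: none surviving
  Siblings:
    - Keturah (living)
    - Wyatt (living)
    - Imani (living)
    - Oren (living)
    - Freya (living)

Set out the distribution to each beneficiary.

Keturah: ₹50,000; Wyatt: ₹50,000; Imani: ₹50,000; Oren: ₹50,000; Freya: ₹50,000

The entire ₹250,000 passes to the siblings and their issue.
That amount (₹250,000) is divided into 5 shares of ₹50,000: Keturah, Wyatt, Imani, Oren, and Freya each take ₹50,000.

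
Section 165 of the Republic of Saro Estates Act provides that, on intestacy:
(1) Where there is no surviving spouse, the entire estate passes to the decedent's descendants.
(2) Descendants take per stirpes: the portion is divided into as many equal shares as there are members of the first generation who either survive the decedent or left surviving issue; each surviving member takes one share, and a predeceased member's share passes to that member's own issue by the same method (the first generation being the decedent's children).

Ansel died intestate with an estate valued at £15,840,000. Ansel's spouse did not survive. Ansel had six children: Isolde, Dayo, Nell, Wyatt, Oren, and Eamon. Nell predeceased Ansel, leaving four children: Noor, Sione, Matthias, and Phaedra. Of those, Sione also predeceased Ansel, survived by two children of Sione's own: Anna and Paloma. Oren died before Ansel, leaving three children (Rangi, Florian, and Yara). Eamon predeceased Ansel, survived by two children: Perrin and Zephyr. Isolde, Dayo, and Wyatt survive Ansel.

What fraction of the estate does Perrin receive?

Perrin receives 1/12 of the estate.

The entire £15,840,000 passes to the descendants.
That amount (£15,840,000) is divided into 6 shares of £2,640,000: Isolde, Dayo, and Wyatt each take £2,640,000; Nell's £2,640,000 share passes to Nell's issue; Oren's £2,640,000 share passes to Oren's issue; Eamon's £2,640,000 share passes to Eamon's issue.
Nell's share (£2,640,000) is divided into 4 shares of £660,000: Noor, Matthias, and Phaedra each take £660,000; Sione's £660,000 share passes to Sione's issue.
Sione's share (£660,000) is divided into 2 shares of £330,000: Anna and Paloma each take £330,000.
Oren's share (£2,640,000) is divided into 3 shares of £880,000: Rangi, Florian, and Yara each take £880,000.
Eamon's share (£2,640,000) is divided into 2 shares of £1,320,000: Perrin and Zephyr each take £1,320,000.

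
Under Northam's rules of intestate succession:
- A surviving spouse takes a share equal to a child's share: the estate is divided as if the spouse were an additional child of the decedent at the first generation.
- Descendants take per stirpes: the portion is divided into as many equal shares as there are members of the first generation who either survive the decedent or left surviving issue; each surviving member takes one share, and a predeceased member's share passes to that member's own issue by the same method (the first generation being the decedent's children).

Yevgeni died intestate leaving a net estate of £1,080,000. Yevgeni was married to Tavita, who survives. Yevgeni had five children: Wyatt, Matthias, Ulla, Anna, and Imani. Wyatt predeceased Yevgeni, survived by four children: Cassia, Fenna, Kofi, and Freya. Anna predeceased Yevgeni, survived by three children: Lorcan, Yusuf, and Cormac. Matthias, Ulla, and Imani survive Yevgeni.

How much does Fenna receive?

Fenna receives £45,000.

The spouse counts as an additional share at the children's level, so there are 6 primary shares of £180,000. Tavita takes one such share (£180,000).
The children's combined portion (£900,000) is divided into 5 shares of £180,000: Matthias, Ulla, and Imani each take £180,000; Wyatt's £180,000 share passes to Wyatt's issue; Anna's £180,000 share passes to Anna's issue.
Wyatt's share (£180,000) is divided into 4 shares of £45,000: Cassia, Fenna, Kofi, and Freya each take £45,000.
Anna's share (£180,000) is divided into 3 shares of £60,000: Lorcan, Yusuf, and Cormac each take £60,000.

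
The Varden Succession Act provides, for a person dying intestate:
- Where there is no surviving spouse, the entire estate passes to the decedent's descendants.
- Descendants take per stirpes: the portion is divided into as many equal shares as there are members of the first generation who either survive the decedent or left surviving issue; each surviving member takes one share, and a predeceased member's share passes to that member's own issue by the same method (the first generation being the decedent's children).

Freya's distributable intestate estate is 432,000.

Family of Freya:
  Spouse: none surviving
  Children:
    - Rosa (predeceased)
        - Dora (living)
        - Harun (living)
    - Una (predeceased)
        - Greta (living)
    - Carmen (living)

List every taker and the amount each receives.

The entire 432,000 passes to the descendants.
That amount (432,000) is divided into 3 shares of 144,000: Carmen takes 144,000; Rosa's 144,000 share passes to Rosa's issue; Una's 144,000 share passes to Una's issue.
Rosa's share (144,000) is divided into 2 shares of 72,000: Dora and Harun each take 72,000.
Una's share (144,000) passes entirely to Greta.

Dora: 72,000; Harun: 72,000; Greta: 144,000; Carmen: 144,000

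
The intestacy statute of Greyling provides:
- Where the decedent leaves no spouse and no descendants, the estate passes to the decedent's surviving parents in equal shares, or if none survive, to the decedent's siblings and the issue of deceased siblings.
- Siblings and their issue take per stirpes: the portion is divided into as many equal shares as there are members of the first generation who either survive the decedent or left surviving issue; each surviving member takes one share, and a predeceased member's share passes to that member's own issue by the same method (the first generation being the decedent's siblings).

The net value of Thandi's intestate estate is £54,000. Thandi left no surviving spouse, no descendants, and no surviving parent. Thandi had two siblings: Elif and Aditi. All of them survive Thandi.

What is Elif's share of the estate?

The entire £54,000 passes to the siblings and their issue.
That amount (£54,000) is divided into 2 shares of £27,000: Elif and Aditi each take £27,000.

Elif receives £27,000.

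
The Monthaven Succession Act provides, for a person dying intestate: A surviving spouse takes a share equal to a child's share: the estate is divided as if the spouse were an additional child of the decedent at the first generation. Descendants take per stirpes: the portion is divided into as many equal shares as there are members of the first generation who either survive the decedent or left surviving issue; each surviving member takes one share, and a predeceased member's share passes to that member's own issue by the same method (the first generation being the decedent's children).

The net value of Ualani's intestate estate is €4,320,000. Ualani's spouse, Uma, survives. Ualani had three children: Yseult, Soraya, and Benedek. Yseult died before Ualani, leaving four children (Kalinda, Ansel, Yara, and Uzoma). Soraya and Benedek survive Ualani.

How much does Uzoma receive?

The spouse counts as an additional share at the children's level, so there are 4 primary shares of €1,080,000. Uma takes one such share (€1,080,000).
The children's combined portion (€3,240,000) is divided into 3 shares of €1,080,000: Soraya and Benedek each take €1,080,000; Yseult's €1,080,000 share passes to Yseult's issue.
Yseult's share (€1,080,000) is divided into 4 shares of €270,000: Kalinda, Ansel, Yara, and Uzoma each take €270,000.

Uzoma receives €270,000.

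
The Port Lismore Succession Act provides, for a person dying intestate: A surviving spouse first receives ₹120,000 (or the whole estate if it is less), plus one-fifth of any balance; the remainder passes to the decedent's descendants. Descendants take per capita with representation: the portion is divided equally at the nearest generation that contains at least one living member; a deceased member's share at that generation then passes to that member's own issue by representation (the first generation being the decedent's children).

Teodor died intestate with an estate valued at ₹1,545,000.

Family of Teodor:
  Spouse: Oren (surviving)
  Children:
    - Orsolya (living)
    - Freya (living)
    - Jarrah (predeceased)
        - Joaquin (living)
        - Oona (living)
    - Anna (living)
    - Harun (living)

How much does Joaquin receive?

Oren first takes ₹120,000, leaving a balance of ₹1,425,000. Oren then takes one-fifth of the balance (₹285,000), for a total of ₹405,000. The remaining ₹1,140,000 passes to the descendants.
The descendants' portion (₹1,140,000) is divided into 5 shares of ₹228,000: Orsolya, Freya, Anna, and Harun each take ₹228,000; Jarrah's ₹228,000 share passes to Jarrah's issue.
Jarrah's share (₹228,000) is divided into 2 shares of ₹114,000: Joaquin and Oona each take ₹114,000.

Joaquin receives ₹114,000.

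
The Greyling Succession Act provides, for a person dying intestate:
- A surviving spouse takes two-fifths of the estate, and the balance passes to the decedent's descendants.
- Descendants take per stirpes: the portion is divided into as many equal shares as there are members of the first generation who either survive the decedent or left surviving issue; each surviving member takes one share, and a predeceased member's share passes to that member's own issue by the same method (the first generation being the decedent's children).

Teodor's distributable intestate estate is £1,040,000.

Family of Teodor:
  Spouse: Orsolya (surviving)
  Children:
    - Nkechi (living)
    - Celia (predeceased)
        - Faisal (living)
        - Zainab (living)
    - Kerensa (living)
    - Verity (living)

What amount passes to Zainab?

Orsolya takes two-fifths of £1,040,000 = £416,000. The remaining £624,000 passes to the descendants.
The descendants' portion (£624,000) is divided into 4 shares of £156,000: Nkechi, Kerensa, and Verity each take £156,000; Celia's £156,000 share passes to Celia's issue.
Celia's share (£156,000) is divided into 2 shares of £78,000: Faisal and Zainab each take £78,000.

Zainab receives £78,000.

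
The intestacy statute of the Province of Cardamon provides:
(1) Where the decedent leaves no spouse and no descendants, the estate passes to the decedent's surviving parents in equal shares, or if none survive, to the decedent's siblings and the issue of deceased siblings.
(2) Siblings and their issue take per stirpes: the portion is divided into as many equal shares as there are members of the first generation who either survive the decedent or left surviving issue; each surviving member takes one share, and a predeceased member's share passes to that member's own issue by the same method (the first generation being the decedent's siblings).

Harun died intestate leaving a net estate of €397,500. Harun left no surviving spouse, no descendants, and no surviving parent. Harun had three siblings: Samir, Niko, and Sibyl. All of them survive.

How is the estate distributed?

Samir: €132,500; Niko: €132,500; Sibyl: €132,500

The entire €397,500 passes to the siblings and their issue.
That amount (€397,500) is divided into 3 shares of €132,500: Samir, Niko, and Sibyl each take €132,500.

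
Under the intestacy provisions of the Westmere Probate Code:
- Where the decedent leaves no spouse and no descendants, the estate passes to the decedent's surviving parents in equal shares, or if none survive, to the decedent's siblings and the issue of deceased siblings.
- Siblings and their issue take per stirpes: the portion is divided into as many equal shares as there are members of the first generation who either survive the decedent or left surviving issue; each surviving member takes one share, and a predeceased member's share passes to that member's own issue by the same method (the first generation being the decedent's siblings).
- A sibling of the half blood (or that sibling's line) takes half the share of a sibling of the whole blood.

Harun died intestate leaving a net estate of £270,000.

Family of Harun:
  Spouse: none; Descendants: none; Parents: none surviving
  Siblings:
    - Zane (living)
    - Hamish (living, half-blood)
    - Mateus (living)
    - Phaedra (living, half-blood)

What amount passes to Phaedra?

The entire £270,000 passes to the siblings and their issue.
Counting each half-blood sibling's line as half a unit, there are 3 units in £270,000, so one unit is £90,000. Whole-blood lines (Zane and Mateus) take £90,000 each; half-blood lines (Hamish and Phaedra) take £45,000 each.

Phaedra receives £45,000.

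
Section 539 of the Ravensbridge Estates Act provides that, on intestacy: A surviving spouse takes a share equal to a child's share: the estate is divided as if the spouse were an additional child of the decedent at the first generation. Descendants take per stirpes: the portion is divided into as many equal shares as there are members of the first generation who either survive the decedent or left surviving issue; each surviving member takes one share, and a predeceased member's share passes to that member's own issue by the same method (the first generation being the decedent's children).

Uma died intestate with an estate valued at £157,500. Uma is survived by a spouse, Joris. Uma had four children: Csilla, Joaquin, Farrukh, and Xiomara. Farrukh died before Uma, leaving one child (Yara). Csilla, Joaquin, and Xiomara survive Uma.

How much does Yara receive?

The spouse counts as an additional share at the children's level, so there are 5 primary shares of £31,500. Joris takes one such share (£31,500).
The children's combined portion (£126,000) is divided into 4 shares of £31,500: Csilla, Joaquin, and Xiomara each take £31,500; Farrukh's £31,500 share passes to Farrukh's issue.
Farrukh's share (£31,500) passes entirely to Yara.

Yara receives £31,500.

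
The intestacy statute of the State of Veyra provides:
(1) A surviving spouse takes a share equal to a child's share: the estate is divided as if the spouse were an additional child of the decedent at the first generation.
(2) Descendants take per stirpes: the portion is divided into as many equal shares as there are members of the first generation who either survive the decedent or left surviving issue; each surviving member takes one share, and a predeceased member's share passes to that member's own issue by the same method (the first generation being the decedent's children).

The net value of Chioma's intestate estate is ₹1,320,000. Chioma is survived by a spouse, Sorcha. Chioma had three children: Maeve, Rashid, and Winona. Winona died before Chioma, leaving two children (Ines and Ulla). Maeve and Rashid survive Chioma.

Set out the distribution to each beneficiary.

The spouse counts as an additional share at the children's level, so there are 4 primary shares of ₹330,000. Sorcha takes one such share (₹330,000).
The children's combined portion (₹990,000) is divided into 3 shares of ₹330,000: Maeve and Rashid each take ₹330,000; Winona's ₹330,000 share passes to Winona's issue.
Winona's share (₹330,000) is divided into 2 shares of ₹165,000: Ines and Ulla each take ₹165,000.

Sorcha: ₹330,000; Maeve: ₹330,000; Rashid: ₹330,000; Ines: ₹165,000; Ulla: ₹165,000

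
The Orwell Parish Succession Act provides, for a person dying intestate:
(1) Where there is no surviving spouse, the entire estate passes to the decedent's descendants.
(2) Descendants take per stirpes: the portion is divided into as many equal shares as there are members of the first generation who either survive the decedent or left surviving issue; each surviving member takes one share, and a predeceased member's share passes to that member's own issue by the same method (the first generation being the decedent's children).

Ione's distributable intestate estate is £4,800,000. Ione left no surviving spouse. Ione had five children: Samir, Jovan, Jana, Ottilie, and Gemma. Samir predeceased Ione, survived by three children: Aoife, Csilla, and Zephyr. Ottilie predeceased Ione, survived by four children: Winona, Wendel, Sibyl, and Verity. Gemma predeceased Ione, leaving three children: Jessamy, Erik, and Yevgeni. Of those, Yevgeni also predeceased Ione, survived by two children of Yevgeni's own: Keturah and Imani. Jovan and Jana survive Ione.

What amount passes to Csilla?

Csilla receives £320,000.

The entire £4,800,000 passes to the descendants.
That amount (£4,800,000) is divided into 5 shares of £960,000: Jovan and Jana each take £960,000; Samir's £960,000 share passes to Samir's issue; Ottilie's £960,000 share passes to Ottilie's issue; Gemma's £960,000 share passes to Gemma's issue.
Samir's share (£960,000) is divided into 3 shares of £320,000: Aoife, Csilla, and Zephyr each take £320,000.
Ottilie's share (£960,000) is divided into 4 shares of £240,000: Winona, Wendel, Sibyl, and Verity each take £240,000.
Gemma's share (£960,000) is divided into 3 shares of £320,000: Jessamy and Erik each take £320,000; Yevgeni's £320,000 share passes to Yevgeni's issue.
Yevgeni's share (£320,000) is divided into 2 shares of £160,000: Keturah and Imani each take £160,000.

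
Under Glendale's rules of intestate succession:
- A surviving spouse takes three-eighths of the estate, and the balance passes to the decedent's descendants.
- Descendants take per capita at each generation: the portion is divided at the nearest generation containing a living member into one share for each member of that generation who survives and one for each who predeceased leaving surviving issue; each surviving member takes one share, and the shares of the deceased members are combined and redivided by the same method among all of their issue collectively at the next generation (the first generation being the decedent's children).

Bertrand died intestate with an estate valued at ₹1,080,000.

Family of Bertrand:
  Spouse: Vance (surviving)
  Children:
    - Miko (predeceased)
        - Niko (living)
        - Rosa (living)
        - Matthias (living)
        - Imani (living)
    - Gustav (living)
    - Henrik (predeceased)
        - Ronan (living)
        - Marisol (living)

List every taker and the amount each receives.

Vance takes three-eighths of ₹1,080,000 = ₹405,000. The remaining ₹675,000 passes to the descendants.
The descendants' portion (₹675,000) is divided at the children's generation into 3 shares of ₹225,000. Gustav takes ₹225,000. The 2 shares of the deceased (Miko and Henrik) are combined into a pool of ₹450,000.
That pool (₹450,000) is divided at the grandchildren's generation equally among Niko, Rosa, Matthias, Imani, Ronan, and Marisol: ₹75,000 each.

Vance: ₹405,000; Niko: ₹75,000; Rosa: ₹75,000; Matthias: ₹75,000; Imani: ₹75,000; Gustav: ₹225,000; Ronan: ₹75,000; Marisol: ₹75,000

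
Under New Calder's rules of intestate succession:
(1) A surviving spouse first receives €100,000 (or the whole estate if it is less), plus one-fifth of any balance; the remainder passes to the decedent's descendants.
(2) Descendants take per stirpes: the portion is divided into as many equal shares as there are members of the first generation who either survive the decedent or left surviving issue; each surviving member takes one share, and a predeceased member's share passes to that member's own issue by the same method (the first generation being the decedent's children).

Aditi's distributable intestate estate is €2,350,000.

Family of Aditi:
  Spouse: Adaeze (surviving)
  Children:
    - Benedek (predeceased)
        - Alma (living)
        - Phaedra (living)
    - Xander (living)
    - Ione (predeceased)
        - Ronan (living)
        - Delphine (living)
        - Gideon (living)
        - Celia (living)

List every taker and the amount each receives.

Adaeze: €550,000; Alma: €300,000; Phaedra: €300,000; Xander: €600,000; Ronan: €150,000; Delphine: €150,000; Gideon: €150,000; Celia: €150,000

Adaeze first takes €100,000, leaving a balance of €2,250,000. Adaeze then takes one-fifth of the balance (€450,000), for a total of €550,000. The remaining €1,800,000 passes to the descendants.
The descendants' portion (€1,800,000) is divided into 3 shares of €600,000: Xander takes €600,000; Benedek's €600,000 share passes to Benedek's issue; Ione's €600,000 share passes to Ione's issue.
Benedek's share (€600,000) is divided into 2 shares of €300,000: Alma and Phaedra each take €300,000.
Ione's share (€600,000) is divided into 4 shares of €150,000: Ronan, Delphine, Gideon, and Celia each take €150,000.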